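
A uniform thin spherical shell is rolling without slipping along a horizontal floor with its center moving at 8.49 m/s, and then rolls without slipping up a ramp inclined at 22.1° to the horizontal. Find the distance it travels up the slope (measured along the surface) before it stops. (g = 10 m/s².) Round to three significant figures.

Here I = (2/3)MR², so the shape factor k = I/(MR²) = 2/3.
Since it rolls without slipping, ω = v/R and KE = ½Mv² + ½Iω² = ½(1+k)Mv² = (5/6)Mv².
Setting this equal to Mgh gives the vertical rise h = (1+k)v₀²/(2g) = 1.667×8.49²/(2×10) = 6.007 m.
The distance along the slope is d = h/sinθ = 6.007/sin22.1° ≈ 16.0 m.

d ≈ 16.0 m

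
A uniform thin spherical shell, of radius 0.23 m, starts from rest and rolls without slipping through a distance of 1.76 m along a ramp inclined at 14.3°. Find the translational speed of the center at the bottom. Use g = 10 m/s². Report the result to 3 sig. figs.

The moment of inertia is (2/3)MR², giving k ≡ I/(MR²) = 2/3.
Pure rolling means v = ωR; then KE = ½Mv² + ½I(v/R)² = ½(1+k)Mv² = (5/6)Mv².
The vertical drop is h = L sinθ = 1.76 × sin14.3° = 0.4347 m.
Setting Mgh = (5/6)Mv² gives v = √(2gh/(1+k)) = √(2·10·0.4347/1.667) ≈ 2.28 m/s.

v ≈ 2.28 m/s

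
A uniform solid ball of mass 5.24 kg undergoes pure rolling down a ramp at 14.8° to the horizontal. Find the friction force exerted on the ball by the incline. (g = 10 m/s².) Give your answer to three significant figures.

Here I = (2/5)MR², so the shape factor k = I/(MR²) = 0.4.
Along the incline Mg sinθ − f = Ma, and torque about the center fR = Iα = kMR²(a/R) gives f = kMa.
Combining, a = g sinθ/(1+k) and f = kMa = kMg sinθ/(1+k).
f = 0.4 × 5.24 × 10 × sin14.8° / 1.4 ≈ 3.82 N.

f ≈ 3.82 N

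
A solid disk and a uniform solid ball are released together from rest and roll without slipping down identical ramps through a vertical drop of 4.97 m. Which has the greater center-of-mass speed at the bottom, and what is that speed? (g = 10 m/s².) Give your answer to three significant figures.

For rolling without slipping, Mgh = ½(1+k)Mv² where k = I/(MR²), so v = √(2gh/(1+k)).
Solid disk: k = 0.5, giving v = √(2×10×4.97/1.5) = 8.14 m/s.
Uniform solid ball: k = 0.4, giving v = √(2×10×4.97/1.4) = 8.426 m/s.
The smaller k wins: the uniform solid ball, at ≈ 8.43 m/s.

the uniform solid ball, at v ≈ 8.43 m/s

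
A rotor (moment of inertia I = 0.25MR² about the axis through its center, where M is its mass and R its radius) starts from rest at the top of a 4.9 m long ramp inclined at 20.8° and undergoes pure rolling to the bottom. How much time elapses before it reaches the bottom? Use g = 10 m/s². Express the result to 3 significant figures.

The moment of inertia is 0.25MR², giving k ≡ I/(MR²) = 0.25.
Newton's second law down the slope: Mg sinθ − f = Ma. The torque equation fR = Iα (with α = a/R) gives f = kMa.
Hence a = g sinθ/(1+k) = 10×sin20.8°/1.25 = 2.841 m/s².
Starting from rest, L = ½at², so t = √(2L/a) = √(2×4.9/2.841) ≈ 1.86 s.

t ≈ 1.86 s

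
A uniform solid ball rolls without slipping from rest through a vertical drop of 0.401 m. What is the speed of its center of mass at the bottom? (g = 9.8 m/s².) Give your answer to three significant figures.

For this body I = (2/5)MR², i.e. k = I/(MR²) = 0.4.
Rolling without slipping gives ω = v/R, so the total kinetic energy is ½Mv² + ½Iω² = ½(1+k)Mv² = (7/10)Mv².
Energy conservation: Mgh = (7/10)Mv², so v = √(2gh/(1+k)) = √(2 × 9.8 × 0.401 / 1.4) ≈ 2.37 m/s.

v ≈ 2.37 m/s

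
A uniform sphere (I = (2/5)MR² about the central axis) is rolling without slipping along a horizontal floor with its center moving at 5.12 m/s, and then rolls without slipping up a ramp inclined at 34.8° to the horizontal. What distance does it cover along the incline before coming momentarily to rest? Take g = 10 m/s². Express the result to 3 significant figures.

d ≈ 3.22 m

The moment of inertia is (2/5)MR², giving k ≡ I/(MR²) = 0.4.
Pure rolling means v = ωR; then KE = ½Mv² + ½I(v/R)² = ½(1+k)Mv² = (7/10)Mv².
Setting this equal to Mgh gives the vertical rise h = (1+k)v₀²/(2g) = 1.4×5.12²/(2×10) = 1.835 m.
The distance along the slope is d = h/sinθ = 1.835/sin34.8° ≈ 3.22 m.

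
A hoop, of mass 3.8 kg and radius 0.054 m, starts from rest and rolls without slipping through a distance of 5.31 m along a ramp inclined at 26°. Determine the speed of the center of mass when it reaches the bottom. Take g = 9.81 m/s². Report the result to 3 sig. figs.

v ≈ 4.78 m/s

With I = MR², the ratio k = I/(MR²) is 1.
Rolling without slipping gives ω = v/R, so the total kinetic energy is ½Mv² + ½Iω² = ½(1+k)Mv² = Mv².
The vertical drop is h = L sinθ = 5.31 × sin26° = 2.328 m.
Setting Mgh = Mv² gives v = √(2gh/(1+k)) = √(2·9.81·2.328/2) ≈ 4.78 m/s.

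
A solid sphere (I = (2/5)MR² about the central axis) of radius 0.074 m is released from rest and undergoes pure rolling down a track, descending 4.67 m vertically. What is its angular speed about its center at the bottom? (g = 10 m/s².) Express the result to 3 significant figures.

The moment of inertia is (2/5)MR², giving k ≡ I/(MR²) = 0.4.
Pure rolling means v = ωR; then KE = ½Mv² + ½I(v/R)² = ½(1+k)Mv² = (7/10)Mv².
Energy conservation Mgh = ½(1+k)Mv² gives v = √(2gh/(1+k)) = √(2 × 10 × 4.67 / 1.4) = 8.168 m/s.
Then ω = v/R = 8.168 / 0.074 ≈ 110 rad/s.

ω ≈ 110 rad/s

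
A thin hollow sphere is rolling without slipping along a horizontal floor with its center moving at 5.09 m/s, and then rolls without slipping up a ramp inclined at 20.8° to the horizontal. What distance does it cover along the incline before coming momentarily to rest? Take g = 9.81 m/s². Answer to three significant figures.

For this body I = (2/3)MR², i.e. k = I/(MR²) = 2/3.
Rolling without slipping gives ω = v/R, so the total kinetic energy is ½Mv² + ½Iω² = ½(1+k)Mv² = (5/6)Mv².
Setting this equal to Mgh gives the vertical rise h = (1+k)v₀²/(2g) = 1.667×5.09²/(2×9.81) = 2.201 m.
Along the incline, d = h/sinθ = 2.201/sin20.8° ≈ 6.20 m.

d ≈ 6.20 m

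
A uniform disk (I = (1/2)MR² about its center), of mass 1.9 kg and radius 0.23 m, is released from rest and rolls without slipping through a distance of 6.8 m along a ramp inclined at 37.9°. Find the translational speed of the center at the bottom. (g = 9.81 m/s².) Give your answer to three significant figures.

v ≈ 7.39 m/s

The moment of inertia is (1/2)MR², giving k ≡ I/(MR²) = 0.5.
The rolling condition ω = v/R makes the rotational term ½I(v/R)² = ½kMv², so KE_total = ½(1+k)Mv² = (3/4)Mv².
The vertical drop is h = L sinθ = 6.8 × sin37.9° = 4.177 m.
Setting Mgh = (3/4)Mv² gives v = √(2gh/(1+k)) = √(2·9.81·4.177/1.5) ≈ 7.39 m/s.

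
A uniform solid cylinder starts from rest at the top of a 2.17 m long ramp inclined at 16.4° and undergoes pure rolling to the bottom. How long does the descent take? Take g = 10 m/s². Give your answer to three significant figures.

For this body I = (1/2)MR², i.e. k = I/(MR²) = 0.5.
Newton's second law down the slope: Mg sinθ − f = Ma. The torque equation fR = Iα (with α = a/R) gives f = kMa.
Hence a = g sinθ/(1+k) = 10×sin16.4°/1.5 = 1.882 m/s².
With constant a from rest, t = √(2L/a) = √(2·2.17/1.882) ≈ 1.52 s.

t ≈ 1.52 s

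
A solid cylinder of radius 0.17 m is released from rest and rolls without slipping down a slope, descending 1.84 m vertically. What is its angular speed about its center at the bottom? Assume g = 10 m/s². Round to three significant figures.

ω ≈ 29.1 rad/s

The moment of inertia is (1/2)MR², giving k ≡ I/(MR²) = 0.5.
Rolling without slipping gives ω = v/R, so the total kinetic energy is ½Mv² + ½Iω² = ½(1+k)Mv² = (3/4)Mv².
Energy conservation Mgh = ½(1+k)Mv² gives v = √(2gh/(1+k)) = √(2 × 10 × 1.84 / 1.5) = 4.953 m/s.
The angular speed follows from ω = v/R = 4.953/0.17 ≈ 29.1 rad/s.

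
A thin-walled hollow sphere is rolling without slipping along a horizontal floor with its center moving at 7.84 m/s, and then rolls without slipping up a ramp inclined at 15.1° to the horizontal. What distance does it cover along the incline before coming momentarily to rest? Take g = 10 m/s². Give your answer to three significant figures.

d ≈ 19.7 m

The moment of inertia is (2/3)MR², giving k ≡ I/(MR²) = 2/3.
Since it rolls without slipping, ω = v/R and KE = ½Mv² + ½Iω² = ½(1+k)Mv² = (5/6)Mv².
Setting this equal to Mgh gives the vertical rise h = (1+k)v₀²/(2g) = 1.667×7.84²/(2×10) = 5.122 m.
Along the incline, d = h/sinθ = 5.122/sin15.1° ≈ 19.7 m.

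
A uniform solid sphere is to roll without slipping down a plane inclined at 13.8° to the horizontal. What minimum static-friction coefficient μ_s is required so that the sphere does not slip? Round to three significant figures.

μ_min ≈ 0.0702

The moment of inertia is (2/5)MR², giving k ≡ I/(MR²) = 0.4.
Translational: Mg sinθ − f = Ma. Rotational about the CM: fR = Iα = kMRa, so f = kMa.
These give a = g sinθ/(1+k) and the required friction f = kMg sinθ/(1+k).
The normal force is N = Mg cosθ, so μ_min = f/N = k tanθ/(1+k).
μ_min = 0.4 × tan13.8° / 1.4 ≈ 0.0702.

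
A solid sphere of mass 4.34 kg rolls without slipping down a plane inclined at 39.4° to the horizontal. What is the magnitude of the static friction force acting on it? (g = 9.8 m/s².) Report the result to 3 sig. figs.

f ≈ 7.71 N

Here I = (2/5)MR², so the shape factor k = I/(MR²) = 0.4.
Newton's second law down the slope: Mg sinθ − f = Ma. The torque equation fR = Iα (with α = a/R) gives f = kMa.
Combining, a = g sinθ/(1+k) and f = kMa = kMg sinθ/(1+k).
f = 0.4 × 4.34 × 9.8 × sin39.4° / 1.4 ≈ 7.71 N.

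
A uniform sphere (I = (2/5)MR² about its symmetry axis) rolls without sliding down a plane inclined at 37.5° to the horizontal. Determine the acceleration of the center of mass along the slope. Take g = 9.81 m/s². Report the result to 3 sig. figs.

a ≈ 4.27 m/s²

Here I = (2/5)MR², so the shape factor k = I/(MR²) = 0.4.
Along the incline Mg sinθ − f = Ma, and torque about the center fR = Iα = kMR²(a/R) gives f = kMa.
Eliminating f: Mg sinθ = (1+k)Ma, so a = g sinθ/(1+k) = 9.81 × sin37.5° / 1.4 ≈ 4.27 m/s².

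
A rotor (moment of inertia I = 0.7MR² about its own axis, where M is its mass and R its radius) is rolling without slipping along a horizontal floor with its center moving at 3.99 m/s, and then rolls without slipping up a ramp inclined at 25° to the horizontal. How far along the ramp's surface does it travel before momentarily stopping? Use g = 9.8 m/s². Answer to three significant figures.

With I = 0.7MR², the ratio k = I/(MR²) is 0.7.
Pure rolling means v = ωR; then KE = ½Mv² + ½I(v/R)² = ½(1+k)Mv² = (17/20)Mv².
Setting this equal to Mgh gives the vertical rise h = (1+k)v₀²/(2g) = 1.7×3.99²/(2×9.8) = 1.381 m.
The distance along the slope is d = h/sinθ = 1.381/sin25° ≈ 3.27 m.

d ≈ 3.27 m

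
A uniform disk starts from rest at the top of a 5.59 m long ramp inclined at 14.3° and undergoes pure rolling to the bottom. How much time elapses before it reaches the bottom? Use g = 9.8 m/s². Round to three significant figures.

The moment of inertia is (1/2)MR², giving k ≡ I/(MR²) = 0.5.
Along the incline Mg sinθ − f = Ma, and torque about the center fR = Iα = kMR²(a/R) gives f = kMa.
Hence a = g sinθ/(1+k) = 9.8×sin14.3°/1.5 = 1.614 m/s².
Starting from rest, L = ½at², so t = √(2L/a) = √(2×5.59/1.614) ≈ 2.63 s.

t ≈ 2.63 s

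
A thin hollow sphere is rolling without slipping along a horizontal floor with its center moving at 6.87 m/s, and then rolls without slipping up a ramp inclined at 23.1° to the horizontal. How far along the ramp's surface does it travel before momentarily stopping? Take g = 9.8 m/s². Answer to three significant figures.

With I = (2/3)MR², the ratio k = I/(MR²) is 2/3.
The rolling condition ω = v/R makes the rotational term ½I(v/R)² = ½kMv², so KE_total = ½(1+k)Mv² = (5/6)Mv².
Setting this equal to Mgh gives the vertical rise h = (1+k)v₀²/(2g) = 1.667×6.87²/(2×9.8) = 4.013 m.
The distance along the slope is d = h/sinθ = 4.013/sin23.1° ≈ 10.2 m.

d ≈ 10.2 m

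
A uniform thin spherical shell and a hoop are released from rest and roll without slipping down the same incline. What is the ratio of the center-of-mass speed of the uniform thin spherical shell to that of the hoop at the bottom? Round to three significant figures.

Each satisfies Mgh = ½(1+k)Mv² with k = I/(MR²), so v ∝ 1/√(1+k).
For the uniform thin spherical shell k = 2/3; for the hoop k = 1.
v₁/v₂ = √((1+k₂)/(1+k₁)) = √(2/1.667) ≈ 1.10.

v_ratio ≈ 1.10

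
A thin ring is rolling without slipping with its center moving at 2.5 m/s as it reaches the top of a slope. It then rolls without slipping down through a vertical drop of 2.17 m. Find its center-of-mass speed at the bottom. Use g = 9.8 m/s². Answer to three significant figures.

v ≈ 5.25 m/s

The moment of inertia is MR², giving k ≡ I/(MR²) = 1.
Since it rolls without slipping, ω = v/R and KE = ½Mv² + ½Iω² = ½(1+k)Mv² = Mv².
Energy conservation: Mv₀² + Mgh = Mv², so v² = v₀² + 2gh/(1+k).
v = √(2.5² + 2×9.8×2.17/2) = √27.52 ≈ 5.25 m/s.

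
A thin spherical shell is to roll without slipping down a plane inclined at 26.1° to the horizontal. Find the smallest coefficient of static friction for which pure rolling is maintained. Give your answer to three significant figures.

Here I = (2/3)MR², so the shape factor k = I/(MR²) = 2/3.
Translational: Mg sinθ − f = Ma. Rotational about the CM: fR = Iα = kMRa, so f = kMa.
These give a = g sinθ/(1+k) and the required friction f = kMg sinθ/(1+k).
With N = Mg cosθ, the no-slip condition f ≤ μN gives μ_min = f/N = k tanθ/(1+k).
μ_min = (2/3) × tan26.1° / 1.667 ≈ 0.196.

μ_min ≈ 0.196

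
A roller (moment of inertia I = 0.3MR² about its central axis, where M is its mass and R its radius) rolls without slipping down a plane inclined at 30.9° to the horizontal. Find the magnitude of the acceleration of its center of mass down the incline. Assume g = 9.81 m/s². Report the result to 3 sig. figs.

a ≈ 3.88 m/s²

The moment of inertia is 0.3MR², giving k ≡ I/(MR²) = 0.3.
Newton's second law down the slope: Mg sinθ − f = Ma. The torque equation fR = Iα (with α = a/R) gives f = kMa.
Eliminating f: Mg sinθ = (1+k)Ma, so a = g sinθ/(1+k) = 9.81 × sin30.9° / 1.3 ≈ 3.88 m/s².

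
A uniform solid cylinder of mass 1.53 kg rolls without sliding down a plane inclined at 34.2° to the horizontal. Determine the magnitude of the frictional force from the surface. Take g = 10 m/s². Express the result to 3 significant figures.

For this body I = (1/2)MR², i.e. k = I/(MR²) = 0.5.
Newton's second law down the slope: Mg sinθ − f = Ma. The torque equation fR = Iα (with α = a/R) gives f = kMa.
Combining, a = g sinθ/(1+k) and f = kMa = kMg sinθ/(1+k).
f = 0.5 × 1.53 × 10 × sin34.2° / 1.5 ≈ 2.87 N.

f ≈ 2.87 N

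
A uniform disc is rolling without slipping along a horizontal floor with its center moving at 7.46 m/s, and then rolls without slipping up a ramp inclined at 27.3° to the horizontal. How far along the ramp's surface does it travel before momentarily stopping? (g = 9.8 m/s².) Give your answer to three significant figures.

The moment of inertia is (1/2)MR², giving k ≡ I/(MR²) = 0.5.
The rolling condition ω = v/R makes the rotational term ½I(v/R)² = ½kMv², so KE_total = ½(1+k)Mv² = (3/4)Mv².
Setting this equal to Mgh gives the vertical rise h = (1+k)v₀²/(2g) = 1.5×7.46²/(2×9.8) = 4.259 m.
The distance along the slope is d = h/sinθ = 4.259/sin27.3° ≈ 9.29 m.

d ≈ 9.29 m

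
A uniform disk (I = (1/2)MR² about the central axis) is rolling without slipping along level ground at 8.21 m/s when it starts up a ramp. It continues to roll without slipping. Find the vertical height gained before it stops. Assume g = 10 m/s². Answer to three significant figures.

Here I = (1/2)MR², so the shape factor k = I/(MR²) = 0.5.
Since it rolls without slipping, ω = v/R and KE = ½Mv² + ½Iω² = ½(1+k)Mv² = (3/4)Mv².
At the top the kinetic energy is zero, so (3/4)Mv₀² = Mgh.
Thus h = (1+k)v₀²/(2g) = 1.5 × 8.21² / (2 × 10) ≈ 5.06 m.

h ≈ 5.06 m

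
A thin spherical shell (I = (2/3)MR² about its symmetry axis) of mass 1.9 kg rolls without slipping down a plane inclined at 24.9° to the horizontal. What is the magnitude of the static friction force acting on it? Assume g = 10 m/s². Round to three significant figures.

For this body I = (2/3)MR², i.e. k = I/(MR²) = 2/3.
Translational: Mg sinθ − f = Ma. Rotational about the CM: fR = Iα = kMRa, so f = kMa.
Combining, a = g sinθ/(1+k) and f = kMa = kMg sinθ/(1+k).
f = (2/3) × 1.9 × 10 × sin24.9° / 1.667 ≈ 3.20 N.

f ≈ 3.20 N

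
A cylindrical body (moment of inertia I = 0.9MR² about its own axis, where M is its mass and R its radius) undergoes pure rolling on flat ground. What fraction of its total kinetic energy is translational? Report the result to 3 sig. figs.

fraction ≈ 0.526

With I = 0.9MR², the ratio k = I/(MR²) is 0.9.
With ω = v/R, KE_trans = ½Mv² and KE_rot = ½Iω² = ½kMv², so KE_total = ½(1+k)Mv².
The translational fraction is therefore 1/(1+k) = 1/1.9 ≈ 0.526.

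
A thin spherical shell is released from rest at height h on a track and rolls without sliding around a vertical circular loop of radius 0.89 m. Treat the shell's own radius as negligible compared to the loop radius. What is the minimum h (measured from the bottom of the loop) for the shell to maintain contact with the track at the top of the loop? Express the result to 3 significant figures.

h_min ≈ 2.52 m

The moment of inertia is (2/3)MR², giving k ≡ I/(MR²) = 2/3.
At the top, contact is just lost when gravity alone supplies the centripetal force: Mg = Mv_top²/r, i.e. v_top² = gr.
With ω = v/R, the kinetic energy at speed v is ½(1+k)Mv² = (5/6)Mv².
Energy conservation from release (height h) to the top (height 2r): Mgh = Mg(2r) + (5/6)M·gr.
Thus h_min = 2r + (1+k)r/2 = r(2 + 1.667/2) = 0.89 × 2.833 ≈ 2.52 m.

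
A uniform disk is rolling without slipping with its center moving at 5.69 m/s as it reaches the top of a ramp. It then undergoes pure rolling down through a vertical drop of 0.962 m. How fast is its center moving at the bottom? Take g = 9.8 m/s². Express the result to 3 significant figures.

v ≈ 6.70 m/s

The moment of inertia is (1/2)MR², giving k ≡ I/(MR²) = 0.5.
Rolling without slipping gives ω = v/R, so the total kinetic energy is ½Mv² + ½Iω² = ½(1+k)Mv² = (3/4)Mv².
Conserving energy between top and bottom: (3/4)Mv² = (3/4)Mv₀² + Mgh, hence v² = v₀² + 2gh/(1+k).
v = √(5.69² + 2×9.8×0.962/1.5) = √44.95 ≈ 6.70 m/s.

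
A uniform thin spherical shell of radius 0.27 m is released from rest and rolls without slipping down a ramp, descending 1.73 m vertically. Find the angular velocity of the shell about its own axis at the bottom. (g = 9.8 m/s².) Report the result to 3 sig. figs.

For this body I = (2/3)MR², i.e. k = I/(MR²) = 2/3.
Since it rolls without slipping, ω = v/R and KE = ½Mv² + ½Iω² = ½(1+k)Mv² = (5/6)Mv².
Energy conservation Mgh = ½(1+k)Mv² gives v = √(2gh/(1+k)) = √(2 × 9.8 × 1.73 / 1.667) = 4.511 m/s.
The angular speed follows from ω = v/R = 4.511/0.27 ≈ 16.7 rad/s.

ω ≈ 16.7 rad/s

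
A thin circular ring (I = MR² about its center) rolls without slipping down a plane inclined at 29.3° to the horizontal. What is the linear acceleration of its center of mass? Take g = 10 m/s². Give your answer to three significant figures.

Here I = MR², so the shape factor k = I/(MR²) = 1.
Newton's second law down the slope: Mg sinθ − f = Ma. The torque equation fR = Iα (with α = a/R) gives f = kMa.
Eliminating f: Mg sinθ = (1+k)Ma, so a = g sinθ/(1+k) = 10 × sin29.3° / 2 ≈ 2.45 m/s².

a ≈ 2.45 m/s²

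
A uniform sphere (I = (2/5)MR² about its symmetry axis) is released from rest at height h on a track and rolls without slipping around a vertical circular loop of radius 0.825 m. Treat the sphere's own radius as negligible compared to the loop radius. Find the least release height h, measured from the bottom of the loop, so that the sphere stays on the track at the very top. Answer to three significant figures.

h_min ≈ 2.23 m

With I = (2/5)MR², the ratio k = I/(MR²) is 0.4.
At the top, contact is just lost when gravity alone supplies the centripetal force: Mg = Mv_top²/r, i.e. v_top² = gr.
With ω = v/R, the kinetic energy at speed v is ½(1+k)Mv² = (7/10)Mv².
Energy conservation from release (height h) to the top (height 2r): Mgh = Mg(2r) + (7/10)M·gr.
Thus h_min = 2r + (1+k)r/2 = r(2 + 1.4/2) = 0.825 × 2.7 ≈ 2.23 m.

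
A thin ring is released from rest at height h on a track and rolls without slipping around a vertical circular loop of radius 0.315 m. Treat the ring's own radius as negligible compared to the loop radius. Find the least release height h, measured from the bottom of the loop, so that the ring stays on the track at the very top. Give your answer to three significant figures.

h_min ≈ 0.945 m

Here I = MR², so the shape factor k = I/(MR²) = 1.
At the top, contact is just lost when gravity alone supplies the centripetal force: Mg = Mv_top²/r, i.e. v_top² = gr.
With ω = v/R, the kinetic energy at speed v is ½(1+k)Mv² = Mv².
Energy conservation from release (height h) to the top (height 2r): Mgh = Mg(2r) + M·gr.
Thus h_min = 2r + (1+k)r/2 = r(2 + 2/2) = 0.315 × 3 ≈ 0.945 m.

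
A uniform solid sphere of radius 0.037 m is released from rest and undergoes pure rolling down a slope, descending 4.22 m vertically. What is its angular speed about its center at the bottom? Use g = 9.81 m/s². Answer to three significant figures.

ω ≈ 208 rad/s

With I = (2/5)MR², the ratio k = I/(MR²) is 0.4.
Since it rolls without slipping, ω = v/R and KE = ½Mv² + ½Iω² = ½(1+k)Mv² = (7/10)Mv².
Energy conservation Mgh = ½(1+k)Mv² gives v = √(2gh/(1+k)) = √(2 × 9.81 × 4.22 / 1.4) = 7.69 m/s.
The angular speed follows from ω = v/R = 7.69/0.037 ≈ 208 rad/s.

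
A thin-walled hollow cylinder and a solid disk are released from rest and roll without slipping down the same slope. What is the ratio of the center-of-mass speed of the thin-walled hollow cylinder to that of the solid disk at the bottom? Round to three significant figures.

v_ratio ≈ 0.866

Each satisfies Mgh = ½(1+k)Mv² with k = I/(MR²), so v ∝ 1/√(1+k).
For the thin-walled hollow cylinder k = 1; for the solid disk k = 0.5.
v₁/v₂ = √((1+k₂)/(1+k₁)) = √(1.5/2) ≈ 0.866.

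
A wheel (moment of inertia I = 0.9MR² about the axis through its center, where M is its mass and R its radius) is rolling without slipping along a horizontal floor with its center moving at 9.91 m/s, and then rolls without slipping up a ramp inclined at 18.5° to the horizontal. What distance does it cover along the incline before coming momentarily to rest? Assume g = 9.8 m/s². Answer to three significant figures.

d ≈ 30.0 m

The moment of inertia is 0.9MR², giving k ≡ I/(MR²) = 0.9.
Rolling without slipping gives ω = v/R, so the total kinetic energy is ½Mv² + ½Iω² = ½(1+k)Mv² = (19/20)Mv².
Setting this equal to Mgh gives the vertical rise h = (1+k)v₀²/(2g) = 1.9×9.91²/(2×9.8) = 9.52 m.
Along the incline, d = h/sinθ = 9.52/sin18.5° ≈ 30.0 m.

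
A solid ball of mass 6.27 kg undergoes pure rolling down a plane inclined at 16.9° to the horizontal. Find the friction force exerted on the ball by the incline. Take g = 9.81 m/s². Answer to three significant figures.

f ≈ 5.11 N

With I = (2/5)MR², the ratio k = I/(MR²) is 0.4.
Translational: Mg sinθ − f = Ma. Rotational about the CM: fR = Iα = kMRa, so f = kMa.
Combining, a = g sinθ/(1+k) and f = kMa = kMg sinθ/(1+k).
f = 0.4 × 6.27 × 9.81 × sin16.9° / 1.4 ≈ 5.11 N.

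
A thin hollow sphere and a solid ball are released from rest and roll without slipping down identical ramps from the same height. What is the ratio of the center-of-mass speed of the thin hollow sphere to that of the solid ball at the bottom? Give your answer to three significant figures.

v_ratio ≈ 0.917

Each satisfies Mgh = ½(1+k)Mv² with k = I/(MR²), so v ∝ 1/√(1+k).
For the thin hollow sphere k = 2/3; for the solid ball k = 0.4.
v₁/v₂ = √((1+k₂)/(1+k₁)) = √(1.4/1.667) ≈ 0.917.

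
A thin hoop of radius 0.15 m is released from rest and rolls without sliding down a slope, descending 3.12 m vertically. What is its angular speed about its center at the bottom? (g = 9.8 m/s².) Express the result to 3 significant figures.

For this body I = MR², i.e. k = I/(MR²) = 1.
Since it rolls without slipping, ω = v/R and KE = ½Mv² + ½Iω² = ½(1+k)Mv² = Mv².
Energy conservation Mgh = ½(1+k)Mv² gives v = √(2gh/(1+k)) = √(2 × 9.8 × 3.12 / 2) = 5.53 m/s.
The angular speed follows from ω = v/R = 5.53/0.15 ≈ 36.9 rad/s.

ω ≈ 36.9 rad/s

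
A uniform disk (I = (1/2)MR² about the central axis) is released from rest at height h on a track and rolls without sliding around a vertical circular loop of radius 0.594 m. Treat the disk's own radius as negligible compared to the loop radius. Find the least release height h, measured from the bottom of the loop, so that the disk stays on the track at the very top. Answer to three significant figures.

The moment of inertia is (1/2)MR², giving k ≡ I/(MR²) = 0.5.
At the top of the loop, the minimum-contact condition is Mg = Mv_top²/r, so v_top² = gr.
With ω = v/R, the kinetic energy at speed v is ½(1+k)Mv² = (3/4)Mv².
Energy conservation from release (height h) to the top (height 2r): Mgh = Mg(2r) + (3/4)M·gr.
Thus h_min = 2r + (1+k)r/2 = r(2 + 1.5/2) = 0.594 × 2.75 ≈ 1.63 m.

h_min ≈ 1.63 m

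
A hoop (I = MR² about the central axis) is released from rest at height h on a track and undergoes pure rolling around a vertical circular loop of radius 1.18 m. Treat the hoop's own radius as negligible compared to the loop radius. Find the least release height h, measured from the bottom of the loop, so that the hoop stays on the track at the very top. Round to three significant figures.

h_min ≈ 3.54 m

The moment of inertia is MR², giving k ≡ I/(MR²) = 1.
At the top of the loop, the minimum-contact condition is Mg = Mv_top²/r, so v_top² = gr.
With ω = v/R, the kinetic energy at speed v is ½(1+k)Mv² = Mv².
Energy conservation from release (height h) to the top (height 2r): Mgh = Mg(2r) + M·gr.
Thus h_min = 2r + (1+k)r/2 = r(2 + 2/2) = 1.18 × 3 ≈ 3.54 m.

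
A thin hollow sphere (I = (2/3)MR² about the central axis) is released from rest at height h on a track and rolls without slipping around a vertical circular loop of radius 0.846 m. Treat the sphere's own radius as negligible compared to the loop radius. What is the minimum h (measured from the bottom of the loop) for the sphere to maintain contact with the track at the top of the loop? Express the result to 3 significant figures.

For this body I = (2/3)MR², i.e. k = I/(MR²) = 2/3.
At the top of the loop, the minimum-contact condition is Mg = Mv_top²/r, so v_top² = gr.
With ω = v/R, the kinetic energy at speed v is ½(1+k)Mv² = (5/6)Mv².
Energy conservation from release (height h) to the top (height 2r): Mgh = Mg(2r) + (5/6)M·gr.
Thus h_min = 2r + (1+k)r/2 = r(2 + 1.667/2) = 0.846 × 2.833 ≈ 2.40 m.

h_min ≈ 2.40 m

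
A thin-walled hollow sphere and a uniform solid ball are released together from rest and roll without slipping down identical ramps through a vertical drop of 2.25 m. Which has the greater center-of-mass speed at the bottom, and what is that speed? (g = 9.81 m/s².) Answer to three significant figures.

the uniform solid ball, at v ≈ 5.62 m/s

For rolling without slipping, Mgh = ½(1+k)Mv² where k = I/(MR²), so v = √(2gh/(1+k)).
Thin-walled hollow sphere: k = 2/3, giving v = √(2×9.81×2.25/1.667) = 5.147 m/s.
Uniform solid ball: k = 0.4, giving v = √(2×9.81×2.25/1.4) = 5.615 m/s.
The smaller k wins: the uniform solid ball, at ≈ 5.62 m/s.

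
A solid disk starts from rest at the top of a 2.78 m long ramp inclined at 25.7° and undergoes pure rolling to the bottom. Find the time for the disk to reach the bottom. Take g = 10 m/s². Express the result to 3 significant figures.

The moment of inertia is (1/2)MR², giving k ≡ I/(MR²) = 0.5.
Along the incline Mg sinθ − f = Ma, and torque about the center fR = Iα = kMR²(a/R) gives f = kMa.
Hence a = g sinθ/(1+k) = 10×sin25.7°/1.5 = 2.891 m/s².
Starting from rest, L = ½at², so t = √(2L/a) = √(2×2.78/2.891) ≈ 1.39 s.

t ≈ 1.39 s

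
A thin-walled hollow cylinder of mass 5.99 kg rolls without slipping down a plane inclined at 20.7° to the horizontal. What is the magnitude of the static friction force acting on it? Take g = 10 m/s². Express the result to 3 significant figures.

For this body I = MR², i.e. k = I/(MR²) = 1.
Newton's second law down the slope: Mg sinθ − f = Ma. The torque equation fR = Iα (with α = a/R) gives f = kMa.
Combining, a = g sinθ/(1+k) and f = kMa = kMg sinθ/(1+k).
f = 1 × 5.99 × 10 × sin20.7° / 2 ≈ 10.6 N.

f ≈ 10.6 N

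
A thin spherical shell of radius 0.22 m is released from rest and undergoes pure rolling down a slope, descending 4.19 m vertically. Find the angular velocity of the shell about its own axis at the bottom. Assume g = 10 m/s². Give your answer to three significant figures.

ω ≈ 32.2 rad/s

The moment of inertia is (2/3)MR², giving k ≡ I/(MR²) = 2/3.
Rolling without slipping gives ω = v/R, so the total kinetic energy is ½Mv² + ½Iω² = ½(1+k)Mv² = (5/6)Mv².
Energy conservation Mgh = ½(1+k)Mv² gives v = √(2gh/(1+k)) = √(2 × 10 × 4.19 / 1.667) = 7.091 m/s.
The angular speed follows from ω = v/R = 7.091/0.22 ≈ 32.2 rad/s.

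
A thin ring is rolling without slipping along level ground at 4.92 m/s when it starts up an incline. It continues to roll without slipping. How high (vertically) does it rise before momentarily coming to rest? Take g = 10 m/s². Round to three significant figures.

With I = MR², the ratio k = I/(MR²) is 1.
Pure rolling means v = ωR; then KE = ½Mv² + ½I(v/R)² = ½(1+k)Mv² = Mv².
All of this converts to potential energy at the highest point: Mv₀² = Mgh.
Thus h = (1+k)v₀²/(2g) = 2 × 4.92² / (2 × 10) ≈ 2.42 m.

h ≈ 2.42 m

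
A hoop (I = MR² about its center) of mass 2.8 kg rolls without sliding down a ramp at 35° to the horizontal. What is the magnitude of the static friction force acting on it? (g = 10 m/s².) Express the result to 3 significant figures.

The moment of inertia is MR², giving k ≡ I/(MR²) = 1.
Along the incline Mg sinθ − f = Ma, and torque about the center fR = Iα = kMR²(a/R) gives f = kMa.
Combining, a = g sinθ/(1+k) and f = kMa = kMg sinθ/(1+k).
f = 1 × 2.8 × 10 × sin35° / 2 ≈ 8.03 N.

f ≈ 8.03 N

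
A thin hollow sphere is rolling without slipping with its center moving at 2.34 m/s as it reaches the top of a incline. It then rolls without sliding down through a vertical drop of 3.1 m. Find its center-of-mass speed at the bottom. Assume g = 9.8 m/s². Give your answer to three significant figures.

The moment of inertia is (2/3)MR², giving k ≡ I/(MR²) = 2/3.
Rolling without slipping gives ω = v/R, so the total kinetic energy is ½Mv² + ½Iω² = ½(1+k)Mv² = (5/6)Mv².
Energy conservation: (5/6)Mv₀² + Mgh = (5/6)Mv², so v² = v₀² + 2gh/(1+k).
v = √(2.34² + 2×9.8×3.1/1.667) = √41.93 ≈ 6.48 m/s.

v ≈ 6.48 m/s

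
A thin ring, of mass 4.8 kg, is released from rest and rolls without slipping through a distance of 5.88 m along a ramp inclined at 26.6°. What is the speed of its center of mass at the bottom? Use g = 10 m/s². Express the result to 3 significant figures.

v ≈ 5.13 m/s

The moment of inertia is MR², giving k ≡ I/(MR²) = 1.
Since it rolls without slipping, ω = v/R and KE = ½Mv² + ½Iω² = ½(1+k)Mv² = Mv².
The vertical drop is h = L sinθ = 5.88 × sin26.6° = 2.633 m.
Energy conservation: Mgh = Mv², so v = √(2gh/(1+k)) = √(2 × 10 × 2.633 / 2) ≈ 5.13 m/s.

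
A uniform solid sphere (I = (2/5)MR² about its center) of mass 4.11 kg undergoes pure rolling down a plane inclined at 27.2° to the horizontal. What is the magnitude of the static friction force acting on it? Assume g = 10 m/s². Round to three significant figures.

f ≈ 5.37 N

For this body I = (2/5)MR², i.e. k = I/(MR²) = 0.4.
Translational: Mg sinθ − f = Ma. Rotational about the CM: fR = Iα = kMRa, so f = kMa.
Combining, a = g sinθ/(1+k) and f = kMa = kMg sinθ/(1+k).
f = 0.4 × 4.11 × 10 × sin27.2° / 1.4 ≈ 5.37 N.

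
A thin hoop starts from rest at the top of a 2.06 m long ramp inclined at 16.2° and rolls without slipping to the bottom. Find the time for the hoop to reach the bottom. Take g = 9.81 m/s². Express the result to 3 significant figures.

t ≈ 1.74 s

The moment of inertia is MR², giving k ≡ I/(MR²) = 1.
Newton's second law down the slope: Mg sinθ − f = Ma. The torque equation fR = Iα (with α = a/R) gives f = kMa.
Hence a = g sinθ/(1+k) = 9.81×sin16.2°/2 = 1.368 m/s².
Starting from rest, L = ½at², so t = √(2L/a) = √(2×2.06/1.368) ≈ 1.74 s.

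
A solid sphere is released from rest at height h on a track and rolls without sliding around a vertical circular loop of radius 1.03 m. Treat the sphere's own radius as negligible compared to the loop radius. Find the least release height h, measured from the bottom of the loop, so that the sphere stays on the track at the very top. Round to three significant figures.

For this body I = (2/5)MR², i.e. k = I/(MR²) = 0.4.
At the top, contact is just lost when gravity alone supplies the centripetal force: Mg = Mv_top²/r, i.e. v_top² = gr.
With ω = v/R, the kinetic energy at speed v is ½(1+k)Mv² = (7/10)Mv².
Energy conservation from release (height h) to the top (height 2r): Mgh = Mg(2r) + (7/10)M·gr.
Thus h_min = 2r + (1+k)r/2 = r(2 + 1.4/2) = 1.03 × 2.7 ≈ 2.78 m.

h_min ≈ 2.78 m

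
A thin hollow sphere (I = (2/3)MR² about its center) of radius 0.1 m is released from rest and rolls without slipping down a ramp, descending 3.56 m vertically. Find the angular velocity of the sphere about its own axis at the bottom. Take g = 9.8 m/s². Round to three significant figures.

ω ≈ 64.7 rad/s

Here I = (2/3)MR², so the shape factor k = I/(MR²) = 2/3.
The rolling condition ω = v/R makes the rotational term ½I(v/R)² = ½kMv², so KE_total = ½(1+k)Mv² = (5/6)Mv².
Energy conservation Mgh = ½(1+k)Mv² gives v = √(2gh/(1+k)) = √(2 × 9.8 × 3.56 / 1.667) = 6.47 m/s.
The angular speed follows from ω = v/R = 6.47/0.1 ≈ 64.7 rad/s.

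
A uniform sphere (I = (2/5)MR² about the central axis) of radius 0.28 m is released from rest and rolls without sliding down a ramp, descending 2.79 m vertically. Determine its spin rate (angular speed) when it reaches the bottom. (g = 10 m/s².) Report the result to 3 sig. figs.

ω ≈ 22.5 rad/s

The moment of inertia is (2/5)MR², giving k ≡ I/(MR²) = 0.4.
Rolling without slipping gives ω = v/R, so the total kinetic energy is ½Mv² + ½Iω² = ½(1+k)Mv² = (7/10)Mv².
Energy conservation Mgh = ½(1+k)Mv² gives v = √(2gh/(1+k)) = √(2 × 10 × 2.79 / 1.4) = 6.313 m/s.
Then ω = v/R = 6.313 / 0.28 ≈ 22.5 rad/s.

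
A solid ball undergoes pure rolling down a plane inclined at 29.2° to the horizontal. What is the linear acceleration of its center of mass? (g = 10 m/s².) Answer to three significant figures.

a ≈ 3.48 m/s²

With I = (2/5)MR², the ratio k = I/(MR²) is 0.4.
Translational: Mg sinθ − f = Ma. Rotational about the CM: fR = Iα = kMRa, so f = kMa.
Eliminating f: Mg sinθ = (1+k)Ma, so a = g sinθ/(1+k) = 10 × sin29.2° / 1.4 ≈ 3.48 m/s².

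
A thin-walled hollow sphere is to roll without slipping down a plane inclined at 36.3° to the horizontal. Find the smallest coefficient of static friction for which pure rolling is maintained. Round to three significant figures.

With I = (2/3)MR², the ratio k = I/(MR²) is 2/3.
Along the incline Mg sinθ − f = Ma, and torque about the center fR = Iα = kMR²(a/R) gives f = kMa.
These give a = g sinθ/(1+k) and the required friction f = kMg sinθ/(1+k).
With N = Mg cosθ, the no-slip condition f ≤ μN gives μ_min = f/N = k tanθ/(1+k).
μ_min = (2/3) × tan36.3° / 1.667 ≈ 0.294.

μ_min ≈ 0.294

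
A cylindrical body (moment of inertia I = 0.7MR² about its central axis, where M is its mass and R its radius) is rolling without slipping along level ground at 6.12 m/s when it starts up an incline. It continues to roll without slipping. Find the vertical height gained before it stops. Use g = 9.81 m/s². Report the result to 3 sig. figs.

h ≈ 3.25 m

With I = 0.7MR², the ratio k = I/(MR²) is 0.7.
The rolling condition ω = v/R makes the rotational term ½I(v/R)² = ½kMv², so KE_total = ½(1+k)Mv² = (17/20)Mv².
At the top the kinetic energy is zero, so (17/20)Mv₀² = Mgh.
Thus h = (1+k)v₀²/(2g) = 1.7 × 6.12² / (2 × 9.81) ≈ 3.25 m.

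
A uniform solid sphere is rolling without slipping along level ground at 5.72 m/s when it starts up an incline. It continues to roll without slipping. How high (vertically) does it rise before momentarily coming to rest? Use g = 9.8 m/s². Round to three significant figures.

h ≈ 2.34 m

For this body I = (2/5)MR², i.e. k = I/(MR²) = 0.4.
Since it rolls without slipping, ω = v/R and KE = ½Mv² + ½Iω² = ½(1+k)Mv² = (7/10)Mv².
All of this converts to potential energy at the highest point: (7/10)Mv₀² = Mgh.
Thus h = (1+k)v₀²/(2g) = 1.4 × 5.72² / (2 × 9.8) ≈ 2.34 m.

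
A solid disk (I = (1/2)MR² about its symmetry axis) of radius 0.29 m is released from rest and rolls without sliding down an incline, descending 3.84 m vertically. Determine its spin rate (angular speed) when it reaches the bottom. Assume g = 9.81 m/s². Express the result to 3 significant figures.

ω ≈ 24.4 rad/s

Here I = (1/2)MR², so the shape factor k = I/(MR²) = 0.5.
Pure rolling means v = ωR; then KE = ½Mv² + ½I(v/R)² = ½(1+k)Mv² = (3/4)Mv².
Energy conservation Mgh = ½(1+k)Mv² gives v = √(2gh/(1+k)) = √(2 × 9.81 × 3.84 / 1.5) = 7.087 m/s.
Then ω = v/R = 7.087 / 0.29 ≈ 24.4 rad/s.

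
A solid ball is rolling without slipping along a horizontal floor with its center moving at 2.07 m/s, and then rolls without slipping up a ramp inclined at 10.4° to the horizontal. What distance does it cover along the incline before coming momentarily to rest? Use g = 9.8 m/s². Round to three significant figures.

The moment of inertia is (2/5)MR², giving k ≡ I/(MR²) = 0.4.
The rolling condition ω = v/R makes the rotational term ½I(v/R)² = ½kMv², so KE_total = ½(1+k)Mv² = (7/10)Mv².
Setting this equal to Mgh gives the vertical rise h = (1+k)v₀²/(2g) = 1.4×2.07²/(2×9.8) = 0.3061 m.
Along the incline, d = h/sinθ = 0.3061/sin10.4° ≈ 1.70 m.

d ≈ 1.70 m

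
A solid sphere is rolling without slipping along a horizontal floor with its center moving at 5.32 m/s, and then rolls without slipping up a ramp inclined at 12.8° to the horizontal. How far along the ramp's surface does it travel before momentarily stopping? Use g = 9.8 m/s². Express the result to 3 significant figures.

d ≈ 9.12 m

With I = (2/5)MR², the ratio k = I/(MR²) is 0.4.
Since it rolls without slipping, ω = v/R and KE = ½Mv² + ½Iω² = ½(1+k)Mv² = (7/10)Mv².
Setting this equal to Mgh gives the vertical rise h = (1+k)v₀²/(2g) = 1.4×5.32²/(2×9.8) = 2.022 m.
The distance along the slope is d = h/sinθ = 2.022/sin12.8° ≈ 9.12 m.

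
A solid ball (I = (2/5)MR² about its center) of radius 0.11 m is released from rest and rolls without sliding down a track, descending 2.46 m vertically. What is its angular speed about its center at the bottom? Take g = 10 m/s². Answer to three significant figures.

ω ≈ 53.9 rad/s

Here I = (2/5)MR², so the shape factor k = I/(MR²) = 0.4.
Rolling without slipping gives ω = v/R, so the total kinetic energy is ½Mv² + ½Iω² = ½(1+k)Mv² = (7/10)Mv².
Energy conservation Mgh = ½(1+k)Mv² gives v = √(2gh/(1+k)) = √(2 × 10 × 2.46 / 1.4) = 5.928 m/s.
The angular speed follows from ω = v/R = 5.928/0.11 ≈ 53.9 rad/s.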